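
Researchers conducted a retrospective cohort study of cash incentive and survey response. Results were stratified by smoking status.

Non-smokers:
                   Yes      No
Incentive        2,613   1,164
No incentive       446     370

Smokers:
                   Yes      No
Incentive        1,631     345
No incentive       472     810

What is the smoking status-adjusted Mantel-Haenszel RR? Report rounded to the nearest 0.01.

1.69

RR_MH = Σ(aᵢ·n₀ᵢ/nᵢ) / Σ(cᵢ·n₁ᵢ/nᵢ), with n₁ᵢ = aᵢ+bᵢ (exposed), n₀ᵢ = cᵢ+dᵢ (unexposed), nᵢ = n₁ᵢ+n₀ᵢ.
Stratum 1 (Non-smokers): n₁ = 3777, n₀ = 816, n = 4593; a·n₀/n = 2613·816/4593 = 464.2299; c·n₁/n = 446·3777/4593 = 366.7629
Stratum 2 (Smokers): n₁ = 1976, n₀ = 1282, n = 3258; a·n₀/n = 1631·1282/3258 = 641.7870; c·n₁/n = 472·1976/3258 = 286.2713
RR_MH = (464.2299 + 641.7870) / (366.7629 + 286.2713) = 1106.0169 / 653.0342 = 1.69366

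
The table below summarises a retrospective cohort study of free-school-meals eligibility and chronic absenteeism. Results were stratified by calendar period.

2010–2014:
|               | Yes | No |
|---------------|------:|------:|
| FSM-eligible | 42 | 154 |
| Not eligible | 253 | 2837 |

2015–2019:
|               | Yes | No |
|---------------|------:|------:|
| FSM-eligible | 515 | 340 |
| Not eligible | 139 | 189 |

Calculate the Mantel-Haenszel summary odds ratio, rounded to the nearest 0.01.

OR_MH = Σ(aᵢdᵢ/nᵢ) / Σ(bᵢcᵢ/nᵢ), where nᵢ is the stratum total.
Stratum 1 (2010–2014): n = 3286; a·d/n = 42·2837/3286 = 36.2611; b·c/n = 154·253/3286 = 11.8570
Stratum 2 (2015–2019): n = 1183; a·d/n = 515·189/1183 = 82.2781; b·c/n = 340·139/1183 = 39.9493
OR_MH = (36.2611 + 82.2781) / (11.8570 + 39.9493) = 118.5392 / 51.8063 = 2.28813

2.29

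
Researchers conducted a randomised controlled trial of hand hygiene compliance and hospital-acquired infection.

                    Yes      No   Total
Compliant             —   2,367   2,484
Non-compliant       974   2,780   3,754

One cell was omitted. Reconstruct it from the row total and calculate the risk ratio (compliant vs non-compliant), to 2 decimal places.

The missing cell is in the exposed row: 2484 − 2367 = 117.
So a = 117, b = 2367, c = 974, d = 2780.
RR = [a/(a+b)] / [c/(c+d)] = (117/2484) / (974/3754) = 0.04710/0.25946 = 0.18154

0.18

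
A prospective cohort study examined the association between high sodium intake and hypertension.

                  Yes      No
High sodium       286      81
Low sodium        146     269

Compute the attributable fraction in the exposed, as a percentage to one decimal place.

54.9

Cells: a = 286, b = 81, c = 146, d = 269.
Risk in exposed = 286/367 = 0.77929; risk in unexposed = 146/415 = 0.35181.
RR = 0.77929/0.35181 = 2.21511
AR% = (RR − 1)/RR × 100 = (2.21511 − 1)/2.21511 × 100 = 54.8555%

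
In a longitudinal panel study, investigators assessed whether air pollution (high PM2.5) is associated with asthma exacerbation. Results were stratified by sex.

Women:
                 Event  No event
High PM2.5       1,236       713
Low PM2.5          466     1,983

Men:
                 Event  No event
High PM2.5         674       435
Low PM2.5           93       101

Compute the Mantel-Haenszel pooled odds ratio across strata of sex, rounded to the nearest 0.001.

5.718

OR_MH = Σ(aᵢdᵢ/nᵢ) / Σ(bᵢcᵢ/nᵢ), where nᵢ is the stratum total.
Stratum 1 (Women): n = 4398; a·d/n = 1236·1983/4398 = 557.2960; b·c/n = 713·466/4398 = 75.5475
Stratum 2 (Men): n = 1303; a·d/n = 674·101/1303 = 52.2441; b·c/n = 435·93/1303 = 31.0476
OR_MH = (557.2960 + 52.2441) / (75.5475 + 31.0476) = 609.5401 / 106.5951 = 5.71827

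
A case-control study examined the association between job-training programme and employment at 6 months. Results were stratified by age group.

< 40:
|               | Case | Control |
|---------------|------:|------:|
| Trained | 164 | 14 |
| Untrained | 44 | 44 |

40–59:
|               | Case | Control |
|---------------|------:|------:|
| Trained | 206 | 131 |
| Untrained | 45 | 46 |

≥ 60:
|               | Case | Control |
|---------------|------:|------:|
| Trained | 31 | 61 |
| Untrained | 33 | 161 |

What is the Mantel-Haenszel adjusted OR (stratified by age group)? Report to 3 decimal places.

OR_MH = Σ(aᵢdᵢ/nᵢ) / Σ(bᵢcᵢ/nᵢ), where nᵢ is the stratum total.
Stratum 1 (< 40): n = 266; a·d/n = 164·44/266 = 27.1278; b·c/n = 14·44/266 = 2.3158
Stratum 2 (40–59): n = 428; a·d/n = 206·46/428 = 22.1402; b·c/n = 131·45/428 = 13.7734
Stratum 3 (≥ 60): n = 286; a·d/n = 31·161/286 = 17.4510; b·c/n = 61·33/286 = 7.0385
OR_MH = (27.1278 + 22.1402 + 17.4510) / (2.3158 + 13.7734 + 7.0385) = 66.7191 / 23.1276 = 2.88482

2.885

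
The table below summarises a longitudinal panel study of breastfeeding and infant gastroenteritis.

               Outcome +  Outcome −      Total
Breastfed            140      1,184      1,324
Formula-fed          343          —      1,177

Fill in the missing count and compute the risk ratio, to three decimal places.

The missing cell is in the unexposed row: 1177 − 343 = 834.
So a = 140, b = 1184, c = 343, d = 834.
RR = [a/(a+b)] / [c/(c+d)] = (140/1324) / (343/1177) = 0.10574/0.29142 = 0.36285

0.363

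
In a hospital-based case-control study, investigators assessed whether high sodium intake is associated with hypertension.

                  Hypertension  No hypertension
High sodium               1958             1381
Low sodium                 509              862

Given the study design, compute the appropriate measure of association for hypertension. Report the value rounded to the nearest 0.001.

2.401

Cells: a = 1958, b = 1381, c = 509, d = 862.
This is a hospital-based case-control study: participants were sampled on outcome status, so risks in the source population cannot be estimated directly — relative risk is not valid here. The odds ratio is the appropriate measure.
OR = (a·d)/(b·c) = (1958 × 862) / (1381 × 509) = 1687796 / 702929 = 2.40109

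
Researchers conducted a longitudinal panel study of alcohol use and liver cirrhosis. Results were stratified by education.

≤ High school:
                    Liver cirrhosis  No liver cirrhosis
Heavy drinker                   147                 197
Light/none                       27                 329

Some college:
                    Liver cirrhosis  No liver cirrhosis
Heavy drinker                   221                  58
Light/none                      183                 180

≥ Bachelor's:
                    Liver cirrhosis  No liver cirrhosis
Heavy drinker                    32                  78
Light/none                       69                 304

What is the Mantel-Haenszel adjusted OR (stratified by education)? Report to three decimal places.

OR_MH = Σ(aᵢdᵢ/nᵢ) / Σ(bᵢcᵢ/nᵢ), where nᵢ is the stratum total.
Stratum 1 (≤ High school): n = 700; a·d/n = 147·329/700 = 69.0900; b·c/n = 197·27/700 = 7.5986
Stratum 2 (Some college): n = 642; a·d/n = 221·180/642 = 61.9626; b·c/n = 58·183/642 = 16.5327
Stratum 3 (≥ Bachelor's): n = 483; a·d/n = 32·304/483 = 20.1408; b·c/n = 78·69/483 = 11.1429
OR_MH = (69.0900 + 61.9626 + 20.1408) / (7.5986 + 16.5327 + 11.1429) = 151.1934 / 35.2741 = 4.28624

4.286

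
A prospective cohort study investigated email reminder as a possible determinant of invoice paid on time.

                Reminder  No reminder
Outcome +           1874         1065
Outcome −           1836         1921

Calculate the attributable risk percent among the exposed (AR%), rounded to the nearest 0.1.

Reading the table with exposure as columns: a = 1874 (Reminder, case), b = 1836 (Reminder, non-case), c = 1065 (No reminder, case), d = 1921.
Risk in exposed = 1874/3710 = 0.50512; risk in unexposed = 1065/2986 = 0.35666.
RR = 0.50512/0.35666 = 1.41624
AR% = (RR − 1)/RR × 100 = (1.41624 − 1)/1.41624 × 100 = 29.3903%

29.4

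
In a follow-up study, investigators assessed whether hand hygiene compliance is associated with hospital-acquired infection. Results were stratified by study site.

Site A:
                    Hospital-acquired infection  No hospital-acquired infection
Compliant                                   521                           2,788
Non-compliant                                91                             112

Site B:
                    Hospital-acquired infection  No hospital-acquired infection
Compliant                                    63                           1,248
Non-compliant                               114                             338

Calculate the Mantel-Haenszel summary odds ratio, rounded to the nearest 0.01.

OR_MH = Σ(aᵢdᵢ/nᵢ) / Σ(bᵢcᵢ/nᵢ), where nᵢ is the stratum total.
Stratum 1 (Site A): n = 3512; a·d/n = 521·112/3512 = 16.6150; b·c/n = 2788·91/3512 = 72.2403
Stratum 2 (Site B): n = 1763; a·d/n = 63·338/1763 = 12.0783; b·c/n = 1248·114/1763 = 80.6988
OR_MH = (16.6150 + 12.0783) / (72.2403 + 80.6988) = 28.6933 / 152.9391 = 0.18761

0.19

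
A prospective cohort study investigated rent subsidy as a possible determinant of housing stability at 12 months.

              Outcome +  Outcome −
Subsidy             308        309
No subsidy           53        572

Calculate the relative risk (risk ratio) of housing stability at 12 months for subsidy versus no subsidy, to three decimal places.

Cells: a = 308, b = 309, c = 53, d = 572.
Risk in exposed = 308/617 = 0.49919; risk in unexposed = 53/625 = 0.08480.
RR = 0.49919 / 0.08480 = 5.88667
The risk among the exposed is 5.89 times that among the unexposed.

5.887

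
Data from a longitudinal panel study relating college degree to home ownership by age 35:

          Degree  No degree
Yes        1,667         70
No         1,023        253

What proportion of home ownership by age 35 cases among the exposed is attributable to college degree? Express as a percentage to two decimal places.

65.03

Reading the table with exposure as columns: a = 1667 (Degree, case), b = 1023 (Degree, non-case), c = 70 (No degree, case), d = 253.
Risk in exposed = 1667/2690 = 0.61970; risk in unexposed = 70/323 = 0.21672.
RR = 0.61970/0.21672 = 2.85948
AR% = (RR − 1)/RR × 100 = (2.85948 − 1)/2.85948 × 100 = 65.0287%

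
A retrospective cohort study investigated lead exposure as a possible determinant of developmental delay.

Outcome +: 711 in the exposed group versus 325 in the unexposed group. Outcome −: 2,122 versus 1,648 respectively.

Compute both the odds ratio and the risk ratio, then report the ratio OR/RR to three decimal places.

From the description: a = 711, b = 2122, c = 325, d = 1648.
OR = (711·1648)/(2122·325) = 1171728/689650 = 1.69902
Risk in exposed = 711/2833 = 0.25097; risk in unexposed = 325/1973 = 0.16472; RR = 1.52359
OR/RR = 1.69902 / 1.52359 = 1.11514
The outcome is not rare, so the OR lies further from 1 than the RR.

1.115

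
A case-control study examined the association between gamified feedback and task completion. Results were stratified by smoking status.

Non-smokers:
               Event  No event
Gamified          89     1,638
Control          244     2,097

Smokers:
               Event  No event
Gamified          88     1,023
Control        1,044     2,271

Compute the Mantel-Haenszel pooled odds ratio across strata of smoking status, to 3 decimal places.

0.268

OR_MH = Σ(aᵢdᵢ/nᵢ) / Σ(bᵢcᵢ/nᵢ), where nᵢ is the stratum total.
Stratum 1 (Non-smokers): n = 4068; a·d/n = 89·2097/4068 = 45.8783; b·c/n = 1638·244/4068 = 98.2478
Stratum 2 (Smokers): n = 4426; a·d/n = 88·2271/4426 = 45.1532; b·c/n = 1023·1044/4426 = 241.3041
OR_MH = (45.8783 + 45.1532) / (98.2478 + 241.3041) = 91.0315 / 339.5519 = 0.26809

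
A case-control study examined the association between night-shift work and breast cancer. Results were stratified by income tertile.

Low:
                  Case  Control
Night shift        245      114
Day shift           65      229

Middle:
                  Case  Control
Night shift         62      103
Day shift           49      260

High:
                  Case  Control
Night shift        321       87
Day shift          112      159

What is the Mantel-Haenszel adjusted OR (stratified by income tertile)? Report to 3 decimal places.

5.368

OR_MH = Σ(aᵢdᵢ/nᵢ) / Σ(bᵢcᵢ/nᵢ), where nᵢ is the stratum total.
Stratum 1 (Low): n = 653; a·d/n = 245·229/653 = 85.9188; b·c/n = 114·65/653 = 11.3476
Stratum 2 (Middle): n = 474; a·d/n = 62·260/474 = 34.0084; b·c/n = 103·49/474 = 10.6477
Stratum 3 (High): n = 679; a·d/n = 321·159/679 = 75.1679; b·c/n = 87·112/679 = 14.3505
OR_MH = (85.9188 + 34.0084 + 75.1679) / (11.3476 + 10.6477 + 14.3505) = 195.0952 / 36.3458 = 5.36775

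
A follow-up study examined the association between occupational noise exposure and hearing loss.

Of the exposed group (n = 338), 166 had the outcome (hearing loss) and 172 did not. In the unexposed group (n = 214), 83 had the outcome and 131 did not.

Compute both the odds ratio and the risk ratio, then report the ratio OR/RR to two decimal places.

1.20

From the description: a = 166, b = 172, c = 83, d = 131.
OR = (166·131)/(172·83) = 21746/14276 = 1.52326
Risk in exposed = 166/338 = 0.49112; risk in unexposed = 83/214 = 0.38785; RR = 1.26627
OR/RR = 1.52326 / 1.26627 = 1.20295
The outcome is not rare, so the OR lies further from 1 than the RR.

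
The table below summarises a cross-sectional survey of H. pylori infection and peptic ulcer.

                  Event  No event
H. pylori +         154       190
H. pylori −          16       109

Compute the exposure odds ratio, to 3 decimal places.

Cells: a = 154, b = 190, c = 16, d = 109.
OR = (a·d)/(b·c) = (154 × 109) / (190 × 16) = 16786 / 3040 = 5.52171
The odds of peptic ulcer are about 5.52 times as high in the h. pylori + group.

5.522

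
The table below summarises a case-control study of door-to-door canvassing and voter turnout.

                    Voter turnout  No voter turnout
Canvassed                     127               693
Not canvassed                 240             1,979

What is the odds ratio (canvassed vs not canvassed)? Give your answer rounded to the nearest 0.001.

1.511

Cells: a = 127, b = 693, c = 240, d = 1979.
OR = (a·d)/(b·c) = (127 × 1979) / (693 × 240) = 251333 / 166320 = 1.51114
The odds of voter turnout are about 1.51 times as high in the canvassed group.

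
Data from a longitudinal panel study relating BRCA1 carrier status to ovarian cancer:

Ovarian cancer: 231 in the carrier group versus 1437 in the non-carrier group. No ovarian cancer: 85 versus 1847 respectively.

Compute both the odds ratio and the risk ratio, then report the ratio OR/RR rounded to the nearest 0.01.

2.09

From the description: a = 231, b = 85, c = 1437, d = 1847.
OR = (231·1847)/(85·1437) = 426657/122145 = 3.49304
Risk in exposed = 231/316 = 0.73101; risk in unexposed = 1437/3284 = 0.43758; RR = 1.67060
OR/RR = 3.49304 / 1.67060 = 2.09089
The outcome is not rare, so the OR lies further from 1 than the RR.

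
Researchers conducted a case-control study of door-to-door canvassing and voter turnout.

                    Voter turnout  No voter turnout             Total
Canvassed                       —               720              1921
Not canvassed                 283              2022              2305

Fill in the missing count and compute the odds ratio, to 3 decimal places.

11.918

The missing cell is in the exposed row: 1921 − 720 = 1201.
So a = 1201, b = 720, c = 283, d = 2022.
OR = (a·d)/(b·c) = (1201 × 2022) / (720 × 283) = 2428422 / 203760 = 11.91805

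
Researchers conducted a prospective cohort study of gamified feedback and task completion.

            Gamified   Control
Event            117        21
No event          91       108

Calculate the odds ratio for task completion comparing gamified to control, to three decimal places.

6.612

Reading the table with exposure as columns: a = 117 (Gamified, case), b = 91 (Gamified, non-case), c = 21 (Control, case), d = 108.
OR = (a·d)/(b·c) = (117 × 108) / (91 × 21) = 12636 / 1911 = 6.61224
The odds of task completion are about 6.61 times as high in the gamified group.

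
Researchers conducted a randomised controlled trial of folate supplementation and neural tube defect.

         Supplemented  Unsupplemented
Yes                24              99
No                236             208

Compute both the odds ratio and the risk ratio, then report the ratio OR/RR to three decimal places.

0.746

Reading the table with exposure as columns: a = 24 (Supplemented, case), b = 236 (Supplemented, non-case), c = 99 (Unsupplemented, case), d = 208.
OR = (24·208)/(236·99) = 4992/23364 = 0.21366
Risk in exposed = 24/260 = 0.09231; risk in unexposed = 99/307 = 0.32248; RR = 0.28625
OR/RR = 0.21366 / 0.28625 = 0.74643
The outcome is not rare, so the OR lies further from 1 than the RR.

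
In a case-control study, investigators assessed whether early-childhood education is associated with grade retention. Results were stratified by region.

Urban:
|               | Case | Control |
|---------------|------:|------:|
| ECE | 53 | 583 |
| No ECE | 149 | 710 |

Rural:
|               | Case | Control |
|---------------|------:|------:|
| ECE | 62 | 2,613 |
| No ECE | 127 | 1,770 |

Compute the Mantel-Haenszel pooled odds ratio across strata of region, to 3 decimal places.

OR_MH = Σ(aᵢdᵢ/nᵢ) / Σ(bᵢcᵢ/nᵢ), where nᵢ is the stratum total.
Stratum 1 (Urban): n = 1495; a·d/n = 53·710/1495 = 25.1706; b·c/n = 583·149/1495 = 58.1050
Stratum 2 (Rural): n = 4572; a·d/n = 62·1770/4572 = 24.0026; b·c/n = 2613·127/4572 = 72.5833
OR_MH = (25.1706 + 24.0026) / (58.1050 + 72.5833) = 49.1732 / 130.6884 = 0.37626

0.376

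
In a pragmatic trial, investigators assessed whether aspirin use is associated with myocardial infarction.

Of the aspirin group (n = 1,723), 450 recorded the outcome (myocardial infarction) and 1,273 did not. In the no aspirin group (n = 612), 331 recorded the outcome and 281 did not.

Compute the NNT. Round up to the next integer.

Risk in treated group = 450/1723 = 0.26117; risk in control = 331/612 = 0.54085.
Absolute risk reduction = 0.54085 − 0.26117 = 0.27968
NNT = 1 / ARR = 1 / 0.27968 = 3.576 → round up → 4

4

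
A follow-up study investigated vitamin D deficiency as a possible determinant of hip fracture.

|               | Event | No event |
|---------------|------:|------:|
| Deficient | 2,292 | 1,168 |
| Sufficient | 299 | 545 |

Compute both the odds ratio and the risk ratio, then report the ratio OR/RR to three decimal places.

Cells: a = 2292, b = 1168, c = 299, d = 545.
OR = (2292·545)/(1168·299) = 1249140/349232 = 3.57682
Risk in exposed = 2292/3460 = 0.66243; risk in unexposed = 299/844 = 0.35427; RR = 1.86986
OR/RR = 3.57682 / 1.86986 = 1.91288
The outcome is not rare, so the OR lies further from 1 than the RR.

1.913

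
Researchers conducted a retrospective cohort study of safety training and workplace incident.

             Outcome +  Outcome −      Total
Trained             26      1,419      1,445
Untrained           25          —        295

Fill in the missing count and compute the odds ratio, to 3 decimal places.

0.198

The missing cell is in the unexposed row: 295 − 25 = 270.
So a = 26, b = 1419, c = 25, d = 270.
OR = (a·d)/(b·c) = (26 × 270) / (1419 × 25) = 7020 / 35475 = 0.19789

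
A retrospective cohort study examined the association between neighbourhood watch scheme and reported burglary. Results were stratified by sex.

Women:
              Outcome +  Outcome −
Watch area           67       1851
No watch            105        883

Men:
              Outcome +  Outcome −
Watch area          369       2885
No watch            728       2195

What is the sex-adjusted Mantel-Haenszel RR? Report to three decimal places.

0.436

RR_MH = Σ(aᵢ·n₀ᵢ/nᵢ) / Σ(cᵢ·n₁ᵢ/nᵢ), with n₁ᵢ = aᵢ+bᵢ (exposed), n₀ᵢ = cᵢ+dᵢ (unexposed), nᵢ = n₁ᵢ+n₀ᵢ.
Stratum 1 (Women): n₁ = 1918, n₀ = 988, n = 2906; a·n₀/n = 67·988/2906 = 22.7791; c·n₁/n = 105·1918/2906 = 69.3014
Stratum 2 (Men): n₁ = 3254, n₀ = 2923, n = 6177; a·n₀/n = 369·2923/6177 = 174.6134; c·n₁/n = 728·3254/6177 = 383.5053
RR_MH = (22.7791 + 174.6134) / (69.3014 + 383.5053) = 197.3925 / 452.8067 = 0.43593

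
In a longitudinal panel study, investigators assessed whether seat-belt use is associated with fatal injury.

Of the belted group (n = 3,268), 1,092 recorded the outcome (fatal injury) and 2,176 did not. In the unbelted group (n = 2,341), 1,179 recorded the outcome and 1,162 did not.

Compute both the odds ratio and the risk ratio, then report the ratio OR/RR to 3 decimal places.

From the description: a = 1092, b = 2176, c = 1179, d = 1162.
OR = (1092·1162)/(2176·1179) = 1268904/2565504 = 0.49460
Risk in exposed = 1092/3268 = 0.33415; risk in unexposed = 1179/2341 = 0.50363; RR = 0.66348
OR/RR = 0.49460 / 0.66348 = 0.74547
The outcome is not rare, so the OR lies further from 1 than the RR.

0.745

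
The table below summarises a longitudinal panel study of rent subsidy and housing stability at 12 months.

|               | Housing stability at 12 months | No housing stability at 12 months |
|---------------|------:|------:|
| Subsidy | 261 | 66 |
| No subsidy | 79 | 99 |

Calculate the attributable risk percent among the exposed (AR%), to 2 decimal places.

44.39

Cells: a = 261, b = 66, c = 79, d = 99.
Risk in exposed = 261/327 = 0.79817; risk in unexposed = 79/178 = 0.44382.
RR = 0.79817/0.44382 = 1.79840
AR% = (RR − 1)/RR × 100 = (1.79840 − 1)/1.79840 × 100 = 44.3949%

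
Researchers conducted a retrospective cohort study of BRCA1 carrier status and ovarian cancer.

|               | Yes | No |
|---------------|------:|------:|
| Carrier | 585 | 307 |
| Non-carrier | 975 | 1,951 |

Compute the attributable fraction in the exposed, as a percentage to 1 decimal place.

Cells: a = 585, b = 307, c = 975, d = 1951.
Risk in exposed = 585/892 = 0.65583; risk in unexposed = 975/2926 = 0.33322.
RR = 0.65583/0.33322 = 1.96816
AR% = (RR − 1)/RR × 100 = (1.96816 − 1)/1.96816 × 100 = 49.1912%

49.2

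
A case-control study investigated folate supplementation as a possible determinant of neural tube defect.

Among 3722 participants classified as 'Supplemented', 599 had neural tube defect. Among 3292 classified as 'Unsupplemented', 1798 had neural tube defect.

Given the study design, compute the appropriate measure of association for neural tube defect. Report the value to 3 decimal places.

0.159

From the description: a = 599, b = 3123, c = 1798, d = 1494.
This is a case-control study: participants were sampled on outcome status, so risks in the source population cannot be estimated directly — relative risk is not valid here. The odds ratio is the appropriate measure.
OR = (a·d)/(b·c) = (599 × 1494) / (3123 × 1798) = 894906 / 5615154 = 0.15937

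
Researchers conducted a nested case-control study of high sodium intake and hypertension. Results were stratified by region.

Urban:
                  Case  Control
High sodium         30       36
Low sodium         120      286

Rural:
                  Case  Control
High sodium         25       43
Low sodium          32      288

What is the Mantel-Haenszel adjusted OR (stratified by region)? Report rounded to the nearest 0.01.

2.89

OR_MH = Σ(aᵢdᵢ/nᵢ) / Σ(bᵢcᵢ/nᵢ), where nᵢ is the stratum total.
Stratum 1 (Urban): n = 472; a·d/n = 30·286/472 = 18.1780; b·c/n = 36·120/472 = 9.1525
Stratum 2 (Rural): n = 388; a·d/n = 25·288/388 = 18.5567; b·c/n = 43·32/388 = 3.5464
OR_MH = (18.1780 + 18.5567) / (9.1525 + 3.5464) = 36.7347 / 12.6989 = 2.89274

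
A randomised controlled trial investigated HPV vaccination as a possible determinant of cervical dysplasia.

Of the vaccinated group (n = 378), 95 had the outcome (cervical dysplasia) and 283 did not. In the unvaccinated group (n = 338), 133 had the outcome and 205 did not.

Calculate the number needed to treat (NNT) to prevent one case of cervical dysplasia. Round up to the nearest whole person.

8

Risk in treated group = 95/378 = 0.25132; risk in control = 133/338 = 0.39349.
Absolute risk reduction = 0.39349 − 0.25132 = 0.14217
NNT = 1 / ARR = 1 / 0.14217 = 7.034 → round up → 8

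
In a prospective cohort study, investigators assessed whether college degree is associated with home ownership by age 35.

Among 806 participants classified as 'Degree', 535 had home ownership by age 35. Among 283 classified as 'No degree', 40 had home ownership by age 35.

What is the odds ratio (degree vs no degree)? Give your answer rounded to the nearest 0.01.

11.99

From the description: a = 535, b = 271, c = 40, d = 243.
OR = (a·d)/(b·c) = (535 × 243) / (271 × 40) = 130005 / 10840 = 11.99308
The odds of home ownership by age 35 are about 11.99 times as high in the degree group.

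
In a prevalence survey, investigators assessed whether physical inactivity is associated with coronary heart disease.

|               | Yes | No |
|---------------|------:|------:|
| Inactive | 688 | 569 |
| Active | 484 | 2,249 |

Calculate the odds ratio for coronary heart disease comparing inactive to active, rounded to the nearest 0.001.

Cells: a = 688, b = 569, c = 484, d = 2249.
OR = (a·d)/(b·c) = (688 × 2249) / (569 × 484) = 1547312 / 275396 = 5.61850
The odds of coronary heart disease are about 5.62 times as high in the inactive group.

5.618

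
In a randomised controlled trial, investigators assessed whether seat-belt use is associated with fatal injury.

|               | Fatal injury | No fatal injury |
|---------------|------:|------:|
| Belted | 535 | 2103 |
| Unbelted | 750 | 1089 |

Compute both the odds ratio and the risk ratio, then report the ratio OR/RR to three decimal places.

Cells: a = 535, b = 2103, c = 750, d = 1089.
OR = (535·1089)/(2103·750) = 582615/1577250 = 0.36939
Risk in exposed = 535/2638 = 0.20281; risk in unexposed = 750/1839 = 0.40783; RR = 0.49728
OR/RR = 0.36939 / 0.49728 = 0.74282
The outcome is not rare, so the OR lies further from 1 than the RR.

0.743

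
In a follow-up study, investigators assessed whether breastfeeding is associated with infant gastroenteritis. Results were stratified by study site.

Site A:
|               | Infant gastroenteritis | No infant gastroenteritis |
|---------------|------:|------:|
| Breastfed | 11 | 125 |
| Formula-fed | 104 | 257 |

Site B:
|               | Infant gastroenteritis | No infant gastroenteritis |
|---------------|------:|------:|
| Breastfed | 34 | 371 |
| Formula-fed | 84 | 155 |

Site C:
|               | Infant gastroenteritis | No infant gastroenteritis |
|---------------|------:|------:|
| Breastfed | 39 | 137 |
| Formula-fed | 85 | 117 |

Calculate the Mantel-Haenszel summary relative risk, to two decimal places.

RR_MH = Σ(aᵢ·n₀ᵢ/nᵢ) / Σ(cᵢ·n₁ᵢ/nᵢ), with n₁ᵢ = aᵢ+bᵢ (exposed), n₀ᵢ = cᵢ+dᵢ (unexposed), nᵢ = n₁ᵢ+n₀ᵢ.
Stratum 1 (Site A): n₁ = 136, n₀ = 361, n = 497; a·n₀/n = 11·361/497 = 7.9899; c·n₁/n = 104·136/497 = 28.4588
Stratum 2 (Site B): n₁ = 405, n₀ = 239, n = 644; a·n₀/n = 34·239/644 = 12.6180; c·n₁/n = 84·405/644 = 52.8261
Stratum 3 (Site C): n₁ = 176, n₀ = 202, n = 378; a·n₀/n = 39·202/378 = 20.8413; c·n₁/n = 85·176/378 = 39.5767
RR_MH = (7.9899 + 12.6180 + 20.8413) / (28.4588 + 52.8261 + 39.5767) = 41.4492 / 120.8616 = 0.34295

0.34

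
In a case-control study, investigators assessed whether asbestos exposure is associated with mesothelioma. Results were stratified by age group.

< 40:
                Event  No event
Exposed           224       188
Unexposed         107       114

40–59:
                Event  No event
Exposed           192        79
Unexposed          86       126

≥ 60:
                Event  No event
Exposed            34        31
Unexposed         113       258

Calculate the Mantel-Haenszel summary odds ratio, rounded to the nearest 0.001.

OR_MH = Σ(aᵢdᵢ/nᵢ) / Σ(bᵢcᵢ/nᵢ), where nᵢ is the stratum total.
Stratum 1 (< 40): n = 633; a·d/n = 224·114/633 = 40.3412; b·c/n = 188·107/633 = 31.7788
Stratum 2 (40–59): n = 483; a·d/n = 192·126/483 = 50.0870; b·c/n = 79·86/483 = 14.0663
Stratum 3 (≥ 60): n = 436; a·d/n = 34·258/436 = 20.1193; b·c/n = 31·113/436 = 8.0344
OR_MH = (40.3412 + 50.0870 + 20.1193) / (31.7788 + 14.0663 + 8.0344) = 110.5475 / 53.8795 = 2.05175

2.052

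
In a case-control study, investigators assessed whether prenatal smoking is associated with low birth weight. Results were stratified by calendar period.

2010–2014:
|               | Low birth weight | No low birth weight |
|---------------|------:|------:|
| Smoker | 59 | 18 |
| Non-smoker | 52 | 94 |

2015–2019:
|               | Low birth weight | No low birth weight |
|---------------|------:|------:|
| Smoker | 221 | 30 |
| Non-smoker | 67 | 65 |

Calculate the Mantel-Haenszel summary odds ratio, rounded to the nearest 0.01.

OR_MH = Σ(aᵢdᵢ/nᵢ) / Σ(bᵢcᵢ/nᵢ), where nᵢ is the stratum total.
Stratum 1 (2010–2014): n = 223; a·d/n = 59·94/223 = 24.8700; b·c/n = 18·52/223 = 4.1973
Stratum 2 (2015–2019): n = 383; a·d/n = 221·65/383 = 37.5065; b·c/n = 30·67/383 = 5.2480
OR_MH = (24.8700 + 37.5065) / (4.1973 + 5.2480) = 62.3765 / 9.4454 = 6.60393

6.60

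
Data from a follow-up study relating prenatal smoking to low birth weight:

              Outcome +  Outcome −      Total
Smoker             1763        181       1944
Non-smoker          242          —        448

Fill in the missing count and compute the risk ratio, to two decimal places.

1.68

The missing cell is in the unexposed row: 448 − 242 = 206.
So a = 1763, b = 181, c = 242, d = 206.
RR = [a/(a+b)] / [c/(c+d)] = (1763/1944) / (242/448) = 0.90689/0.54018 = 1.67888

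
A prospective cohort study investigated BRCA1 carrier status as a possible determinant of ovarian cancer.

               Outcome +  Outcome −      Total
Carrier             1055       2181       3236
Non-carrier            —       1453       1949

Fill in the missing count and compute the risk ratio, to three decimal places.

1.281

The missing cell is in the unexposed row: 1949 − 1453 = 496.
So a = 1055, b = 2181, c = 496, d = 1453.
RR = [a/(a+b)] / [c/(c+d)] = (1055/3236) / (496/1949) = 0.32602/0.25449 = 1.28107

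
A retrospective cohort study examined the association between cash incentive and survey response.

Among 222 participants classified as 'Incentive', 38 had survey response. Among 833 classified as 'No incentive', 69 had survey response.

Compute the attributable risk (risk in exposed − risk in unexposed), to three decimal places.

From the description: a = 38, b = 184, c = 69, d = 764.
Risk in exposed = 38/222 = 0.171171; risk in unexposed = 69/833 = 0.082833.
Risk difference = 0.171171 − 0.082833 = 0.088338

0.088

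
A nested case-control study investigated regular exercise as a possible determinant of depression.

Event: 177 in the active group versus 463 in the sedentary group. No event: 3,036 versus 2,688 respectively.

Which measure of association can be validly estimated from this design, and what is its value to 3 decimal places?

0.338

From the description: a = 177, b = 3036, c = 463, d = 2688.
This is a nested case-control study: participants were sampled on outcome status, so risks in the source population cannot be estimated directly — relative risk is not valid here. The odds ratio is the appropriate measure.
OR = (a·d)/(b·c) = (177 × 2688) / (3036 × 463) = 475776 / 1405668 = 0.33847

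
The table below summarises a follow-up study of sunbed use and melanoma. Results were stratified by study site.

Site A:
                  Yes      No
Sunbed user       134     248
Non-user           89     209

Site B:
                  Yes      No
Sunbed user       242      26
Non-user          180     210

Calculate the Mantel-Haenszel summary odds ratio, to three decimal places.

2.993

OR_MH = Σ(aᵢdᵢ/nᵢ) / Σ(bᵢcᵢ/nᵢ), where nᵢ is the stratum total.
Stratum 1 (Site A): n = 680; a·d/n = 134·209/680 = 41.1853; b·c/n = 248·89/680 = 32.4588
Stratum 2 (Site B): n = 658; a·d/n = 242·210/658 = 77.2340; b·c/n = 26·180/658 = 7.1125
OR_MH = (41.1853 + 77.2340) / (32.4588 + 7.1125) = 118.4193 / 39.5713 = 2.99256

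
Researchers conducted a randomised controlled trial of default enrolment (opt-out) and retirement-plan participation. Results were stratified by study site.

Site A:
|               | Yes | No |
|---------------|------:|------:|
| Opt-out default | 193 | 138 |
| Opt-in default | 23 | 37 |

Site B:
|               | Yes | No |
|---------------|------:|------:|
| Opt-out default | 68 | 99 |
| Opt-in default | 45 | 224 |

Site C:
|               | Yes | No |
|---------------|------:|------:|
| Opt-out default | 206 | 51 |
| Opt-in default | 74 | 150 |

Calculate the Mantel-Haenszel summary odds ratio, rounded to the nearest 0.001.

OR_MH = Σ(aᵢdᵢ/nᵢ) / Σ(bᵢcᵢ/nᵢ), where nᵢ is the stratum total.
Stratum 1 (Site A): n = 391; a·d/n = 193·37/391 = 18.2634; b·c/n = 138·23/391 = 8.1176
Stratum 2 (Site B): n = 436; a·d/n = 68·224/436 = 34.9358; b·c/n = 99·45/436 = 10.2179
Stratum 3 (Site C): n = 481; a·d/n = 206·150/481 = 64.2412; b·c/n = 51·74/481 = 7.8462
OR_MH = (18.2634 + 34.9358 + 64.2412) / (8.1176 + 10.2179 + 7.8462) = 117.4404 / 26.1817 = 4.48559

4.486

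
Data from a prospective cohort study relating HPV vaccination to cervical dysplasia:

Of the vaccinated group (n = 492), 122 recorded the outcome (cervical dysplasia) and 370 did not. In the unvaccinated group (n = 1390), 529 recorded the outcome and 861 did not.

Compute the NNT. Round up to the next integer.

8

Risk in treated group = 122/492 = 0.24797; risk in control = 529/1390 = 0.38058.
Absolute risk reduction = 0.38058 − 0.24797 = 0.13261
NNT = 1 / ARR = 1 / 0.13261 = 7.541 → round up → 8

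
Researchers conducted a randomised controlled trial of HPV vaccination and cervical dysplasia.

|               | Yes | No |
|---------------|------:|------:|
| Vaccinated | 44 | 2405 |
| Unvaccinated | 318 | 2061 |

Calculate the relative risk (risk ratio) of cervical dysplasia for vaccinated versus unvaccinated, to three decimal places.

0.134

Cells: a = 44, b = 2405, c = 318, d = 2061.
Risk in exposed = 44/2449 = 0.01797; risk in unexposed = 318/2379 = 0.13367.
RR = 0.01797 / 0.13367 = 0.13441
The risk is 87% lower among the exposed than among the unexposed.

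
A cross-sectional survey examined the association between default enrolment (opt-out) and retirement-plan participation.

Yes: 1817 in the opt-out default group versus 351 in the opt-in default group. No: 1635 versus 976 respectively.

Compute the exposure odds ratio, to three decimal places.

From the description: a = 1817, b = 1635, c = 351, d = 976.
OR = (a·d)/(b·c) = (1817 × 976) / (1635 × 351) = 1773392 / 573885 = 3.09015
The odds of retirement-plan participation are about 3.09 times as high in the opt-out default group.

3.090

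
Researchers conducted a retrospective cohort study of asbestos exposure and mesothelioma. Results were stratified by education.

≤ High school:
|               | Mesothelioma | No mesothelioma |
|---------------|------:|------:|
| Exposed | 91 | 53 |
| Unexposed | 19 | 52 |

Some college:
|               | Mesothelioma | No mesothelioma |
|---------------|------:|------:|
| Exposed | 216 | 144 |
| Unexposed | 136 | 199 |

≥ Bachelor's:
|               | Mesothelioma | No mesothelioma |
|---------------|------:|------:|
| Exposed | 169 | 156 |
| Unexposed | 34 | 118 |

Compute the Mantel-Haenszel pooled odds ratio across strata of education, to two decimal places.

OR_MH = Σ(aᵢdᵢ/nᵢ) / Σ(bᵢcᵢ/nᵢ), where nᵢ is the stratum total.
Stratum 1 (≤ High school): n = 215; a·d/n = 91·52/215 = 22.0093; b·c/n = 53·19/215 = 4.6837
Stratum 2 (Some college): n = 695; a·d/n = 216·199/695 = 61.8475; b·c/n = 144·136/695 = 28.1784
Stratum 3 (≥ Bachelor's): n = 477; a·d/n = 169·118/477 = 41.8071; b·c/n = 156·34/477 = 11.1195
OR_MH = (22.0093 + 61.8475 + 41.8071) / (4.6837 + 28.1784 + 11.1195) = 125.6639 / 43.9816 = 2.85719

2.86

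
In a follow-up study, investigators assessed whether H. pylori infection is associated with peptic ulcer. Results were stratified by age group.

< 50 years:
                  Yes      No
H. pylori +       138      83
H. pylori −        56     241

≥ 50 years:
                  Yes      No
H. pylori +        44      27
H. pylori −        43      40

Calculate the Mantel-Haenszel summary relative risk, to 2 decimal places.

RR_MH = Σ(aᵢ·n₀ᵢ/nᵢ) / Σ(cᵢ·n₁ᵢ/nᵢ), with n₁ᵢ = aᵢ+bᵢ (exposed), n₀ᵢ = cᵢ+dᵢ (unexposed), nᵢ = n₁ᵢ+n₀ᵢ.
Stratum 1 (< 50 years): n₁ = 221, n₀ = 297, n = 518; a·n₀/n = 138·297/518 = 79.1236; c·n₁/n = 56·221/518 = 23.8919
Stratum 2 (≥ 50 years): n₁ = 71, n₀ = 83, n = 154; a·n₀/n = 44·83/154 = 23.7143; c·n₁/n = 43·71/154 = 19.8247
RR_MH = (79.1236 + 23.7143) / (23.8919 + 19.8247) = 102.8378 / 43.7166 = 2.35238

2.35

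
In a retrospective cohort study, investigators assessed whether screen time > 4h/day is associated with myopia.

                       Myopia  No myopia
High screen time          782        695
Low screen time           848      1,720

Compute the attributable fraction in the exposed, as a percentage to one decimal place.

37.6

Cells: a = 782, b = 695, c = 848, d = 1720.
Risk in exposed = 782/1477 = 0.52945; risk in unexposed = 848/2568 = 0.33022.
RR = 0.52945/0.33022 = 1.60334
AR% = (RR − 1)/RR × 100 = (1.60334 − 1)/1.60334 × 100 = 37.6302%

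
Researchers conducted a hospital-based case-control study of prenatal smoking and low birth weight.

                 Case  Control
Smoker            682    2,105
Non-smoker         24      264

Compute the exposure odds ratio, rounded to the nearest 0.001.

Cells: a = 682, b = 2105, c = 24, d = 264.
OR = (a·d)/(b·c) = (682 × 264) / (2105 × 24) = 180048 / 50520 = 3.56390
The odds of low birth weight are about 3.56 times as high in the smoker group.

3.564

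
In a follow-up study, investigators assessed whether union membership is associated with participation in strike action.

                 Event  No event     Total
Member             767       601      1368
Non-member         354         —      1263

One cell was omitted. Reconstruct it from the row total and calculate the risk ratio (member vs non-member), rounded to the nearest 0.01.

2.00

The missing cell is in the unexposed row: 1263 − 354 = 909.
So a = 767, b = 601, c = 354, d = 909.
RR = [a/(a+b)] / [c/(c+d)] = (767/1368) / (354/1263) = 0.56067/0.28029 = 2.00037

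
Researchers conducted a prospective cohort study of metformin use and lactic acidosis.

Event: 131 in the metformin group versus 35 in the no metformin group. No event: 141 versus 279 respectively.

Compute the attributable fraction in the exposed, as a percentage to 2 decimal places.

From the description: a = 131, b = 141, c = 35, d = 279.
Risk in exposed = 131/272 = 0.48162; risk in unexposed = 35/314 = 0.11146.
RR = 0.48162/0.11146 = 4.32080
AR% = (RR − 1)/RR × 100 = (4.32080 − 1)/4.32080 × 100 = 76.8561%

76.86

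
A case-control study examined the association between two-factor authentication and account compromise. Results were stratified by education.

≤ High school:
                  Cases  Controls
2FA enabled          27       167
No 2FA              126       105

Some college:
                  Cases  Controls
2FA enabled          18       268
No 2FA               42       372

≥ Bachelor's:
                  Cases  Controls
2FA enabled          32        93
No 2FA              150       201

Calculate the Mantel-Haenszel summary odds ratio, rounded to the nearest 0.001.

0.313

OR_MH = Σ(aᵢdᵢ/nᵢ) / Σ(bᵢcᵢ/nᵢ), where nᵢ is the stratum total.
Stratum 1 (≤ High school): n = 425; a·d/n = 27·105/425 = 6.6706; b·c/n = 167·126/425 = 49.5106
Stratum 2 (Some college): n = 700; a·d/n = 18·372/700 = 9.5657; b·c/n = 268·42/700 = 16.0800
Stratum 3 (≥ Bachelor's): n = 476; a·d/n = 32·201/476 = 13.5126; b·c/n = 93·150/476 = 29.3067
OR_MH = (6.6706 + 9.5657 + 13.5126) / (49.5106 + 16.0800 + 29.3067) = 29.7489 / 94.8973 = 0.31349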